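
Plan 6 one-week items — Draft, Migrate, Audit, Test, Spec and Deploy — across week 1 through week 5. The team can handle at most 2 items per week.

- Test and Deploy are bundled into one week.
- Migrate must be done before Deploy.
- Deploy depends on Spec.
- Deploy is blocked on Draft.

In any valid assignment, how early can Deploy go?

week 3

Precedence pushes Deploy to at least week 2.
Deploy at week 3 is achievable: Audit in week 2; Migrate in week 1; Draft in week 1; Spec in week 2; Test in week 3; Deploy in week 3.
Nothing earlier works — the capacity limit rule out every week before week 3.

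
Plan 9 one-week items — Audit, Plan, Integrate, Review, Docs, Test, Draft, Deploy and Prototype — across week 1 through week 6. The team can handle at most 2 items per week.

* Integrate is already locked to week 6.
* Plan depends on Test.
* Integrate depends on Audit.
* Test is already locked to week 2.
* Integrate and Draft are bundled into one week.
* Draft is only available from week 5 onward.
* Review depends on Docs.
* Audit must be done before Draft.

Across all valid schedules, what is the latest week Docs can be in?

Downstream work caps Docs at week 5.
Docs at week 4 is achievable: Docs in week 4, Audit in week 1, Integrate in week 6, Deploy in week 1, Test in week 2, Review in week 5, Prototype in week 2, Plan in week 3, Draft in week 6.
Nothing later works — the capacity limit rule out every week after week 4.

week 4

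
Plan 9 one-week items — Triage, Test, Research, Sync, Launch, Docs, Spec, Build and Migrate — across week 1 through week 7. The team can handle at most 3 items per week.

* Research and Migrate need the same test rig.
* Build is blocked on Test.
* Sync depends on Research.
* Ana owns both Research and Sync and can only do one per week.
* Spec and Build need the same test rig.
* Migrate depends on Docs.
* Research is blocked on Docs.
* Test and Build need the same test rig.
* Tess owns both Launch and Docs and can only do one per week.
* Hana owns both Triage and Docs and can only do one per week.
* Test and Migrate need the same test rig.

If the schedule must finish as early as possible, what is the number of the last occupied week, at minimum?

The precedence chain requires at least 3 distinct weeks.
With at most 3 per week and 9 work items, at least 3 weeks are needed.
3 works (last occupied week: week 3): for example Build=week 2, Spec=week 1, Test=week 1, Sync=week 3, Launch=week 3, Migrate=week 3, Research=week 2, Triage=week 2, Docs=week 1.

week 3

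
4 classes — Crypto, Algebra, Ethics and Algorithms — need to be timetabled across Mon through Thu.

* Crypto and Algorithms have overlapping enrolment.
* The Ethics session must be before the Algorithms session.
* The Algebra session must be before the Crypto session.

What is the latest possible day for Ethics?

Wed

Downstream work caps Ethics at Wed.
Ethics at Wed is achievable: Ethics -> Wed; Crypto -> Tue; Algorithms -> Thu; Algebra -> Mon.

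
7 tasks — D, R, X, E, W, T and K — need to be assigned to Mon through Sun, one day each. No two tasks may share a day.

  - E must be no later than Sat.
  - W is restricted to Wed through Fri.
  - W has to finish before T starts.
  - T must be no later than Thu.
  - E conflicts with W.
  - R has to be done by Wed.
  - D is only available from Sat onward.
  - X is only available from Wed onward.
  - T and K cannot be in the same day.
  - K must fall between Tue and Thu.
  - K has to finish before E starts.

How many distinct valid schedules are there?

Enumerating: T in Thu, R in Mon, D in Sat, E in Fri, W in Wed, X in Sun, K in Tue | X=Fri; E=Sat; W=Wed; D=Sun; K=Tue; T=Thu; R=Mon | W -> Wed, X -> Sat, K -> Tue, E -> Fri, D -> Sun, R -> Mon, T -> Thu.

3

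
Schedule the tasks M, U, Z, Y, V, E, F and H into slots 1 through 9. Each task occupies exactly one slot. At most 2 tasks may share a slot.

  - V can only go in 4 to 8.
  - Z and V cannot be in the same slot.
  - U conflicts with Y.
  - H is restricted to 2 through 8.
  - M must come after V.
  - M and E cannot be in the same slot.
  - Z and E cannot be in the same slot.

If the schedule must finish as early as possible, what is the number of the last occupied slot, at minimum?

The precedence chain requires at least 2 distinct slots.
With at most 2 per slot and 8 tasks, at least 4 slots are needed.
Propagating the time windows through the other constraints, M can't land before 5, so the schedule must run through at least slot 5.
5 works (last occupied slot: 5): for example E=3, V=4, F=3, U=1, Z=1, H=2, Y=2, M=5.

slot 5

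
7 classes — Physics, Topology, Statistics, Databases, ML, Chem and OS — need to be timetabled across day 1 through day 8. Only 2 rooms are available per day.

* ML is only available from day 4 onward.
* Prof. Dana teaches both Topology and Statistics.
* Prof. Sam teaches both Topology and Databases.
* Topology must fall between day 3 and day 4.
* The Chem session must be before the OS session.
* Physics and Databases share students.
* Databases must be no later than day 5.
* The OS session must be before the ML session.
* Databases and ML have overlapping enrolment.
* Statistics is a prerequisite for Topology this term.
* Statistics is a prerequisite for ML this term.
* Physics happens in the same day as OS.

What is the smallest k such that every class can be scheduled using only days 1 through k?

The precedence chain requires at least 3 distinct days.
With at most 2 per day and 7 classes, at least 4 days are needed.
ML can't be placed before day 4, so the schedule must run through at least day 4.
4 works (last occupied day: day 4): for example OS in day 2; Databases in day 3; Chem in day 1; Statistics in day 1; ML in day 4; Topology in day 4; Physics in day 2.

4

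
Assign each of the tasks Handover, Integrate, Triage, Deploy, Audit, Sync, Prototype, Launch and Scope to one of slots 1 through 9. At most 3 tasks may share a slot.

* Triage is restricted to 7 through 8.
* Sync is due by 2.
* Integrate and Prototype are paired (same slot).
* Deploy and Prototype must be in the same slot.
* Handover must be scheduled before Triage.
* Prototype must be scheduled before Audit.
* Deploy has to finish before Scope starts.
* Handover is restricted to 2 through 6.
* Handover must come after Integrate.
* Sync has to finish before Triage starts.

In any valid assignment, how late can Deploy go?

5

Deploy must be in the same slot as Integrate, which can't be after 5, so Deploy is at most 5.
Deploy at 5 is achievable: Audit=6, Prototype=5, Handover=6, Deploy=5, Integrate=5, Scope=6, Triage=7, Sync=1, Launch=1.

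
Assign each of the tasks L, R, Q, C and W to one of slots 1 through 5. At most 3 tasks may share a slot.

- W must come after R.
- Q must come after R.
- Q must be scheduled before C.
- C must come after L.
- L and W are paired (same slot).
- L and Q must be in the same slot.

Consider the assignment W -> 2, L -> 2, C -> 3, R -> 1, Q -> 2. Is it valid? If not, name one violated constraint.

Yes

L and W are paired (same slot) — holds.
Q must come after R — holds.
At most 3 tasks may share a slot — holds.
W must come after R — holds.
C must come after L — holds.
Q must be scheduled before C — holds.
L and Q must be in the same slot — holds.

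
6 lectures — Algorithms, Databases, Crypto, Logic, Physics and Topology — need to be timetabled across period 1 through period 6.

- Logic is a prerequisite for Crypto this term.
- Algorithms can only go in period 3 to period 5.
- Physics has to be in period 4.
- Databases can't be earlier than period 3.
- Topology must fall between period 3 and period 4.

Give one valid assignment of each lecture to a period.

Logic in period 1, Topology in period 3, Databases in period 3, Algorithms in period 3, Crypto in period 2, Physics in period 4

Checking: Logic(period 1) before Crypto(period 2); Databases=period 3 in [period 3,period 6]; Topology=period 3 in [period 3,period 4]; Algorithms=period 3 in [period 3,period 5]; Physics=period 4 in [period 4,period 4].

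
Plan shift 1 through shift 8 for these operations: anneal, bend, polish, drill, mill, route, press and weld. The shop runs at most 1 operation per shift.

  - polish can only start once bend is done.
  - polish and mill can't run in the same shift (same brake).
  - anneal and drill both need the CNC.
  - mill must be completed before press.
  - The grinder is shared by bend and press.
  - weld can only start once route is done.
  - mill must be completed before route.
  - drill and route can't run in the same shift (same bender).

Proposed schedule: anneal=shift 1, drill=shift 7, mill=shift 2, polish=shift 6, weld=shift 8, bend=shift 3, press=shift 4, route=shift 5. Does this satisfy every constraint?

Yes

polish and mill can't run in the same shift (same brake) — holds.
mill must be completed before press — holds.
mill must be completed before route — holds.
weld can only start once route is done — holds.
The shop runs at most 1 operation per shift — holds.
polish can only start once bend is done — holds.
drill and route can't run in the same shift (same bender) — holds.
anneal and drill both need the CNC — holds.
The grinder is shared by bend and press — holds.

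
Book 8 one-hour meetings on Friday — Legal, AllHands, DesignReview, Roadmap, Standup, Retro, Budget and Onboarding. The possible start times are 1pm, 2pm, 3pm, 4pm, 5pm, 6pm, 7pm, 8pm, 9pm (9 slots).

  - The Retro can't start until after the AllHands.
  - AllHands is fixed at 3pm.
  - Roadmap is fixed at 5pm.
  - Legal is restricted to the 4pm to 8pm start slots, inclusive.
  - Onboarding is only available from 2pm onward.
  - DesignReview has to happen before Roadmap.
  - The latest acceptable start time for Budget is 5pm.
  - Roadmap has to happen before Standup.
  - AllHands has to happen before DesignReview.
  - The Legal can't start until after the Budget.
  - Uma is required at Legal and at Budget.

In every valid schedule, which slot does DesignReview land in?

AllHands is fixed at 3pm and must come before DesignReview, so DesignReview is at least 4pm.
Roadmap is fixed at 5pm and must come after DesignReview, so DesignReview is at most 4pm.
So DesignReview must be 4pm.

4pm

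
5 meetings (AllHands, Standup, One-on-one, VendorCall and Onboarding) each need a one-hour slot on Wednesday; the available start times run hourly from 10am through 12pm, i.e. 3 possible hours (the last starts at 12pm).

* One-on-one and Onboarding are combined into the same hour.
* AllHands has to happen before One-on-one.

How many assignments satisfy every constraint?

27

Splitting on AllHands: it can be 10am (18), 11am (9). Listing each branch's schedules as (Standup, One-on-one, VendorCall, Onboarding):
AllHands=10am: (10am,11am,10am,11am) (10am,11am,11am,11am) (10am,11am,12pm,11am) (10am,12pm,10am,12pm) (10am,12pm,11am,12pm) (10am,12pm,12pm,12pm) (11am,11am,10am,11am) (11am,11am,11am,11am) (11am,11am,12pm,11am) (11am,12pm,10am,12pm) (11am,12pm,11am,12pm) (11am,12pm,12pm,12pm) (12pm,11am,10am,11am) (12pm,11am,11am,11am) (12pm,11am,12pm,11am) (12pm,12pm,10am,12pm) (12pm,12pm,11am,12pm) (12pm,12pm,12pm,12pm) — 18.
AllHands=11am: (10am,12pm,10am,12pm) (10am,12pm,11am,12pm) (10am,12pm,12pm,12pm) (11am,12pm,10am,12pm) (11am,12pm,11am,12pm) (11am,12pm,12pm,12pm) (12pm,12pm,10am,12pm) (12pm,12pm,11am,12pm) (12pm,12pm,12pm,12pm) — 9.
Summing: 18 + 9 = 27.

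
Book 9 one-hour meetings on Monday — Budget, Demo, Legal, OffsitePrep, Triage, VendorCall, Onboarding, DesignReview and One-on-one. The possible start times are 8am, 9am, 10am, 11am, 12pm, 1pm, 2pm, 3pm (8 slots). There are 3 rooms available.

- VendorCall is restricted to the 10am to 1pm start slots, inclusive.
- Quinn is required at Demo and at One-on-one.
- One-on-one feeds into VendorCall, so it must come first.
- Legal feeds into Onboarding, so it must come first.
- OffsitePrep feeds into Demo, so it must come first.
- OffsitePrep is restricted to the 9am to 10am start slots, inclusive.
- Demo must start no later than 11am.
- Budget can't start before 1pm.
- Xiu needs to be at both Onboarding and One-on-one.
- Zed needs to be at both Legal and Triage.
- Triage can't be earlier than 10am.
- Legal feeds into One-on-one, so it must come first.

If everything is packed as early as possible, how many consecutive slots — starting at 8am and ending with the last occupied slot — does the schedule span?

The precedence chain requires at least 3 distinct slots.
With at most 3 per slot and 9 meetings, at least 3 slots are needed.
Budget can't be placed before 1pm — that is slot 6 counting from 8am — so the schedule must run through at least 6 slots.
6 works (last occupied slot: 1pm): for example Demo=10am; Legal=8am; Triage=10am; Onboarding=11am; VendorCall=10am; DesignReview=8am; OffsitePrep=9am; One-on-one=9am; Budget=1pm.

6 slots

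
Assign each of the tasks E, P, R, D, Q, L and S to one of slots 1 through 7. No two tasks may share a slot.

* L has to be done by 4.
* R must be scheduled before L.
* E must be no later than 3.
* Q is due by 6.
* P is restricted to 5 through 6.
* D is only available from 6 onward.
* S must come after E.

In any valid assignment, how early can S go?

2

Precedence pushes S to at least 2.
S at 2 is achievable: E in 1, P in 5, S in 2, L in 4, R in 3, D in 7, Q in 6.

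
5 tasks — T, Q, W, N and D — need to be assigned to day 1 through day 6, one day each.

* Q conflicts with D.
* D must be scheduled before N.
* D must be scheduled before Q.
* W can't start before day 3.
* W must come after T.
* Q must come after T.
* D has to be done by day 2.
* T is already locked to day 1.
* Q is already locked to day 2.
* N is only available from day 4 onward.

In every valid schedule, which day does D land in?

day 1

D's window is day 1–day 2.
Q is fixed at day 2, and D can't share a day with Q.
So D must be day 1.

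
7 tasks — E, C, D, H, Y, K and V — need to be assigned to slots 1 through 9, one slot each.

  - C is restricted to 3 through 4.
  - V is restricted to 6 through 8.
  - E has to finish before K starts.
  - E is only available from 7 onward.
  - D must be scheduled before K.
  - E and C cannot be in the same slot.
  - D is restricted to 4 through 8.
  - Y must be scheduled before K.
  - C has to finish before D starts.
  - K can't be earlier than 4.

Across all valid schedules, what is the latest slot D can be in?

8

D is available from 4; D's own window allows nothing later than 8.
D at 8 is achievable: H -> 1, E -> 7, K -> 9, Y -> 1, C -> 3, D -> 8, V -> 6.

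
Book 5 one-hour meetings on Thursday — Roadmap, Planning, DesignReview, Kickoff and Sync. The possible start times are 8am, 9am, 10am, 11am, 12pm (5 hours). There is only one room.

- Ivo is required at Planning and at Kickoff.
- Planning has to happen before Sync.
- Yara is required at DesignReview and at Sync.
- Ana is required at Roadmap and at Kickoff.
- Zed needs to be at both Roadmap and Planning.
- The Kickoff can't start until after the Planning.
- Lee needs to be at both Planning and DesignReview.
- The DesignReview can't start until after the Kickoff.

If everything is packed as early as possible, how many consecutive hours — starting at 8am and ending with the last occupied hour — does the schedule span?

The precedence chain requires at least 3 distinct hours.
With at most 1 per hour and 5 meetings, at least 5 hours are needed.
5 works (last occupied hour: 12pm): for example Planning=8am, Sync=11am, DesignReview=10am, Roadmap=12pm, Kickoff=9am.

5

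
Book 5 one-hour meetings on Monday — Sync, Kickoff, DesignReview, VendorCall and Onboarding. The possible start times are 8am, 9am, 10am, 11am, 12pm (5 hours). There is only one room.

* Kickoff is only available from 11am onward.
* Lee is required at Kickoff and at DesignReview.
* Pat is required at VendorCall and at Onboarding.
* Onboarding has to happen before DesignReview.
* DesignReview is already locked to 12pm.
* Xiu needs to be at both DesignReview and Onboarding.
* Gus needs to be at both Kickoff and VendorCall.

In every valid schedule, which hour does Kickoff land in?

11am

Kickoff's window is 11am–12pm.
DesignReview is fixed at 12pm, and Kickoff can't share a hour with DesignReview.
So Kickoff must be 11am.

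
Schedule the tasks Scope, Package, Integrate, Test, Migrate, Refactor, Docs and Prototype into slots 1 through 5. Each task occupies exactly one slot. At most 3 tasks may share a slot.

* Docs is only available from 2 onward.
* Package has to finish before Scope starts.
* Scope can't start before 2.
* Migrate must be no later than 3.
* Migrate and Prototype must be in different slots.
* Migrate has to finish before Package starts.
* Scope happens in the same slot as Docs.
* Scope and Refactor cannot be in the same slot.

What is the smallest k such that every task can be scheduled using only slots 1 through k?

3 slots

The precedence chain requires at least 3 distinct slots.
With at most 3 per slot and 8 tasks, at least 3 slots are needed.
3 works (last occupied slot: 3): for example Refactor -> 2; Scope -> 3; Prototype -> 2; Migrate -> 1; Integrate -> 1; Package -> 2; Test -> 1; Docs -> 3.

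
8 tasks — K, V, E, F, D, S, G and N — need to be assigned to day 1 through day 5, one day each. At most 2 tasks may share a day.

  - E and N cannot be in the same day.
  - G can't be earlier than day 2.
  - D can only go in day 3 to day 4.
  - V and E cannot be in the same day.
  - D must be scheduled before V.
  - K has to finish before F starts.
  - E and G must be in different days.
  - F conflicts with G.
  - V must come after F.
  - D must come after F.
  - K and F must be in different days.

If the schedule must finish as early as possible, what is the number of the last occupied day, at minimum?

The precedence chain requires at least 4 distinct days.
With at most 2 per day and 8 tasks, at least 4 days are needed.
4 works (last occupied day: day 4): for example K=day 1, S=day 2, N=day 4, E=day 1, V=day 4, G=day 3, F=day 2, D=day 3.

4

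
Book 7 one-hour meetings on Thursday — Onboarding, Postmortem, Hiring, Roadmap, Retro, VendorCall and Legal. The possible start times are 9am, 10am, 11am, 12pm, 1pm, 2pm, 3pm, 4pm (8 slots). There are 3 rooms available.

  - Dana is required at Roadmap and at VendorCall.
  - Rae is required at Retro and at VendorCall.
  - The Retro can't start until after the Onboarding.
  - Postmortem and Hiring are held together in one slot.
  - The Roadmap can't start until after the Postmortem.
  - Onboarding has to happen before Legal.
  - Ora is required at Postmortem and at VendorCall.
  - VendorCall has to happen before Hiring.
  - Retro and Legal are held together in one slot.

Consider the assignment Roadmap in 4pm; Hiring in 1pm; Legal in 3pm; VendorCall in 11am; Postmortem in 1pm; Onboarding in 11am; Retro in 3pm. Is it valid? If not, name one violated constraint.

Yes

There are 3 rooms available — holds.
VendorCall has to happen before Hiring — holds.
Dana is required at Roadmap and at VendorCall — holds.
Postmortem and Hiring are held together in one slot — holds.
Onboarding has to happen before Legal — holds.
Retro and Legal are held together in one slot — holds.
Ora is required at Postmortem and at VendorCall — holds.
Rae is required at Retro and at VendorCall — holds.
The Retro can't start until after the Onboarding — holds.
The Roadmap can't start until after the Postmortem — holds.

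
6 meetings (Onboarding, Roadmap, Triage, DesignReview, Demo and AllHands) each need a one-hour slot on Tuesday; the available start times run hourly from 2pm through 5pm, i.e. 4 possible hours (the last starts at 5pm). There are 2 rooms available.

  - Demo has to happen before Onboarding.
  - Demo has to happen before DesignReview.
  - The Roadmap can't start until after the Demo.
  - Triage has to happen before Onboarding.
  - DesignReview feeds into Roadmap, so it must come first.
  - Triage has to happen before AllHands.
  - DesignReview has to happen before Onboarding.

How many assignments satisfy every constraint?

23

Splitting on Onboarding: it can be 4pm (8), 5pm (15). Listing each branch's schedules as (Roadmap, Triage, DesignReview, Demo, AllHands):
Onboarding=4pm: (4pm,2pm,3pm,2pm,3pm) (4pm,2pm,3pm,2pm,5pm) (4pm,3pm,3pm,2pm,5pm) (5pm,2pm,3pm,2pm,3pm) (5pm,2pm,3pm,2pm,4pm) (5pm,2pm,3pm,2pm,5pm) (5pm,3pm,3pm,2pm,4pm) (5pm,3pm,3pm,2pm,5pm) — 8.
Onboarding=5pm: (4pm,2pm,3pm,2pm,3pm) (4pm,2pm,3pm,2pm,4pm) (4pm,2pm,3pm,2pm,5pm) (4pm,3pm,3pm,2pm,4pm) (4pm,3pm,3pm,2pm,5pm) (4pm,4pm,3pm,2pm,5pm) (5pm,2pm,3pm,2pm,3pm) (5pm,2pm,3pm,2pm,4pm) (5pm,2pm,4pm,2pm,3pm) (5pm,2pm,4pm,2pm,4pm) (5pm,2pm,4pm,3pm,3pm) (5pm,2pm,4pm,3pm,4pm) (5pm,3pm,3pm,2pm,4pm) (5pm,3pm,4pm,2pm,4pm) (5pm,3pm,4pm,3pm,4pm) — 15.
Summing: 8 + 15 = 23.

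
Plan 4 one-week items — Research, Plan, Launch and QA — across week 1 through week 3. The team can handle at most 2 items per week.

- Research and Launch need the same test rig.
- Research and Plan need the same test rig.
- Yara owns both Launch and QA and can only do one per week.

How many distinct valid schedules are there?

Splitting on Research: it can be week 1 (8), week 2 (8), week 3 (8). Listing each branch's schedules as (Plan, Launch, QA) by week number:
Research=week 1: (2,2,1) (2,2,3) (2,3,1) (2,3,2) (3,2,1) (3,2,3) (3,3,1) (3,3,2) — 8.
Research=week 2: (1,1,2) (1,1,3) (1,3,1) (1,3,2) (3,1,2) (3,1,3) (3,3,1) (3,3,2) — 8.
Research=week 3: (1,1,2) (1,1,3) (1,2,1) (1,2,3) (2,1,2) (2,1,3) (2,2,1) (2,2,3) — 8.
Summing: 8 + 8 + 8 = 24.

24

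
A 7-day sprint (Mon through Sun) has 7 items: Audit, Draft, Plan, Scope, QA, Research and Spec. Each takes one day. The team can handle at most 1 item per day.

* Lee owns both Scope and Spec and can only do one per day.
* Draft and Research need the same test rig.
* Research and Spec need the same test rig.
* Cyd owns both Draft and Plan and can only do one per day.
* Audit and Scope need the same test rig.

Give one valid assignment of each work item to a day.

Scope in Thu; QA in Fri; Audit in Mon; Plan in Wed; Spec in Sun; Research in Sat; Draft in Tue

Checking: Draft(Tue) != Plan(Wed); Scope(Thu) != Spec(Sun); Audit(Mon) != Scope(Thu); Draft(Tue) != Research(Sat); Research(Sat) != Spec(Sun); max 1 per day (cap 1).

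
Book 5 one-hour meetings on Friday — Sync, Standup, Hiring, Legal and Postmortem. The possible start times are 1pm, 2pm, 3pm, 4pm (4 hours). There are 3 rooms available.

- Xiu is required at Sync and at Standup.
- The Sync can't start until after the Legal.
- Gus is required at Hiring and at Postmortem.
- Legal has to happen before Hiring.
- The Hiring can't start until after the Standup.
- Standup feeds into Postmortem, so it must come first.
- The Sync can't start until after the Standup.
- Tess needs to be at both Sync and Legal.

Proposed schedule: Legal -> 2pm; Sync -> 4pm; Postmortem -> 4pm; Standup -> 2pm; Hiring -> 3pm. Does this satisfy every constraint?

Yes, all constraints hold

The Hiring can't start until after the Standup — holds.
Legal has to happen before Hiring — holds.
Xiu is required at Sync and at Standup — holds.
The Sync can't start until after the Legal — holds.
There are 3 rooms available — holds.
Standup feeds into Postmortem, so it must come first — holds.
Gus is required at Hiring and at Postmortem — holds.
The Sync can't start until after the Standup — holds.
Tess needs to be at both Sync and Legal — holds.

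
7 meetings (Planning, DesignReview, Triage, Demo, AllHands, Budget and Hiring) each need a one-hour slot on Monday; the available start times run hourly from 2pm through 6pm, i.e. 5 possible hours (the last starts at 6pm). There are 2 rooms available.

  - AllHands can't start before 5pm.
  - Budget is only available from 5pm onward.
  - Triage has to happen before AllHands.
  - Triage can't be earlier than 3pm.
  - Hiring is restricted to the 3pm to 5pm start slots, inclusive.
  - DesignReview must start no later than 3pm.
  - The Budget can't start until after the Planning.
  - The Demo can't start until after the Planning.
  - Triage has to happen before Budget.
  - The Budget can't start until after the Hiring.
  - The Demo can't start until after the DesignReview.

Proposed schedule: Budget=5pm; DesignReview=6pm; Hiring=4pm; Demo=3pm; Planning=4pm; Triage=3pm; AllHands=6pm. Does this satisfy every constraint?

No — it violates: The Demo can't start until after the DesignReview

Hiring is restricted to the 3pm to 5pm start slots, inclusive — holds.
The Budget can't start until after the Planning — holds.
Triage can't be earlier than 3pm — holds.
The Demo can't start until after the Planning — violated.
AllHands can't start before 5pm — holds.
Triage has to happen before AllHands — holds.
DesignReview must start no later than 3pm — violated.
The Demo can't start until after the DesignReview — violated.
The Budget can't start until after the Hiring — holds.
Triage has to happen before Budget — holds.
Budget is only available from 5pm onward — holds.
There are 2 rooms available — holds.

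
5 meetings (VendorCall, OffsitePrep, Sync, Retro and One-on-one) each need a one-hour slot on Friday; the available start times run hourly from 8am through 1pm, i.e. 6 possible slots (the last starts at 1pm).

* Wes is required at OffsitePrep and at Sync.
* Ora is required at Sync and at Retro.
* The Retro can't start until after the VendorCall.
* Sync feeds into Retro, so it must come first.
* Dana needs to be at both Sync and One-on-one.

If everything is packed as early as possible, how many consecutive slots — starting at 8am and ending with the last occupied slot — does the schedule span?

The precedence chain requires at least 2 distinct slots.
2 works (last occupied slot: 9am): for example Retro in 9am; Sync in 8am; VendorCall in 8am; OffsitePrep in 9am; One-on-one in 9am.

2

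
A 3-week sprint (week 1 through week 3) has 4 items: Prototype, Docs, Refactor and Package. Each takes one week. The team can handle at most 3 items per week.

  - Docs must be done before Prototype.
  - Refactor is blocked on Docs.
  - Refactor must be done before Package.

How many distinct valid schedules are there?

2

Enumerating: Refactor -> week 2; Package -> week 3; Prototype -> week 2; Docs -> week 1 | Refactor=week 2; Docs=week 1; Prototype=week 3; Package=week 3.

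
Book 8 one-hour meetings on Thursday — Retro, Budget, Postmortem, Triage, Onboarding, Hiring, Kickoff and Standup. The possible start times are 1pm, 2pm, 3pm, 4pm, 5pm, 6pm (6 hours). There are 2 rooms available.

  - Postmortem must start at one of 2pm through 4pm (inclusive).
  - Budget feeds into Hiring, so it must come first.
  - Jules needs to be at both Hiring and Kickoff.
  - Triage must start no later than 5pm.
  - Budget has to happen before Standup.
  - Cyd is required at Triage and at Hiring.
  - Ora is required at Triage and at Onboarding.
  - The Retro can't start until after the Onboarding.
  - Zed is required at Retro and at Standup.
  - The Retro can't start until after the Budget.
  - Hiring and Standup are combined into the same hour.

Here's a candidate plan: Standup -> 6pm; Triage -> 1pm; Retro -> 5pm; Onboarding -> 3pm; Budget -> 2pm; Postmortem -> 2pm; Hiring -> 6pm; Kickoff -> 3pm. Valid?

Valid

There are 2 rooms available — holds.
Budget has to happen before Standup — holds.
Ora is required at Triage and at Onboarding — holds.
Hiring and Standup are combined into the same hour — holds.
Jules needs to be at both Hiring and Kickoff — holds.
Zed is required at Retro and at Standup — holds.
Cyd is required at Triage and at Hiring — holds.
Triage must start no later than 5pm — holds.
Budget feeds into Hiring, so it must come first — holds.
The Retro can't start until after the Onboarding — holds.
Postmortem must start at one of 2pm through 4pm (inclusive) — holds.
The Retro can't start until after the Budget — holds.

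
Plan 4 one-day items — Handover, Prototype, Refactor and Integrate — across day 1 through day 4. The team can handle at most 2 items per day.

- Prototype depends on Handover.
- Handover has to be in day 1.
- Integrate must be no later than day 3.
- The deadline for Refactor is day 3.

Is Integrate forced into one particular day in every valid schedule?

No

Integrate can be day 1 (e.g. Integrate in day 1; Prototype in day 2; Handover in day 1; Refactor in day 2) or day 2 (e.g. Prototype -> day 2; Integrate -> day 2; Handover -> day 1; Refactor -> day 1).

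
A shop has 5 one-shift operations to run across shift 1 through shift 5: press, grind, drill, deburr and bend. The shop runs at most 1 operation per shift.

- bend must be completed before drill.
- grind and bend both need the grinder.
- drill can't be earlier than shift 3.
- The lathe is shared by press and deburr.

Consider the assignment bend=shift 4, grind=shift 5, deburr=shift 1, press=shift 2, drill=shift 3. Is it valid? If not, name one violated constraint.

No — it violates: bend must be completed before drill

grind and bend both need the grinder — holds.
The shop runs at most 1 operation per shift — holds.
The lathe is shared by press and deburr — holds.
bend must be completed before drill — violated.
drill can't be earlier than shift 3 — holds.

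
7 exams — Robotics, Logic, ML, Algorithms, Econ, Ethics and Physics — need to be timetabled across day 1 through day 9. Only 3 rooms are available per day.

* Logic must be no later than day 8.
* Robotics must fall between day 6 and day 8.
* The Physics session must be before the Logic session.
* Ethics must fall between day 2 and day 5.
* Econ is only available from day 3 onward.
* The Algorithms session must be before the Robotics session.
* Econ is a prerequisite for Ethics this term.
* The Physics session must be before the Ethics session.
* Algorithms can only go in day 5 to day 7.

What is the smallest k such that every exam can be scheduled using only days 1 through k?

The precedence chain requires at least 2 distinct days.
With at most 3 per day and 7 exams, at least 3 days are needed.
Robotics can't be placed before day 6, so the schedule must run through at least day 6.
6 works (last occupied day: day 6): for example Robotics in day 6; Econ in day 3; Physics in day 1; ML in day 1; Algorithms in day 5; Logic in day 2; Ethics in day 4.

6 days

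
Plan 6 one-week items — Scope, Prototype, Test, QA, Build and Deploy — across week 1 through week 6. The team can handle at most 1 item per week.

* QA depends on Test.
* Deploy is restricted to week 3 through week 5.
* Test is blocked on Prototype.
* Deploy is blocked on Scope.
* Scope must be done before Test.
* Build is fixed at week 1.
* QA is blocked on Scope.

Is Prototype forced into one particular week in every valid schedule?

No

Prototype can be week 2 (e.g. Test in week 5, Prototype in week 2, Deploy in week 4, Scope in week 3, QA in week 6, Build in week 1) or week 3 (e.g. Deploy=week 4, Build=week 1, Prototype=week 3, QA=week 6, Test=week 5, Scope=week 2).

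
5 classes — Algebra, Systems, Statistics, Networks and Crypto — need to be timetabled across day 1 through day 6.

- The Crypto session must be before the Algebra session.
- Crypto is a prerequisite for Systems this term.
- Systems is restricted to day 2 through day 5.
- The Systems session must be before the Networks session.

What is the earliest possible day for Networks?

Precedence pushes Networks to at least day 3.
Networks at day 3 is achievable: Algebra=day 2, Networks=day 3, Crypto=day 1, Systems=day 2, Statistics=day 1.

day 3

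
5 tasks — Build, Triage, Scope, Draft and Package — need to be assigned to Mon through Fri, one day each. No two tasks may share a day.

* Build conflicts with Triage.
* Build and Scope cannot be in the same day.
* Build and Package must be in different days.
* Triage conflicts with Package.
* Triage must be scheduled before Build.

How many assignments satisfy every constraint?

Splitting on Build: it can be Tue (6), Wed (12), Thu (18), Fri (24). Listing each branch's schedules as (Triage, Scope, Draft, Package):
Build=Tue: (Mon,Wed,Thu,Fri) (Mon,Wed,Fri,Thu) (Mon,Thu,Wed,Fri) (Mon,Thu,Fri,Wed) (Mon,Fri,Wed,Thu) (Mon,Fri,Thu,Wed) — 6.
Build=Wed: (Mon,Tue,Thu,Fri) (Mon,Tue,Fri,Thu) (Mon,Thu,Tue,Fri) (Mon,Thu,Fri,Tue) (Mon,Fri,Tue,Thu) (Mon,Fri,Thu,Tue) (Tue,Mon,Thu,Fri) (Tue,Mon,Fri,Thu) (Tue,Thu,Mon,Fri) (Tue,Thu,Fri,Mon) (Tue,Fri,Mon,Thu) (Tue,Fri,Thu,Mon) — 12.
Build=Thu: (Mon,Tue,Wed,Fri) (Mon,Tue,Fri,Wed) (Mon,Wed,Tue,Fri) (Mon,Wed,Fri,Tue) (Mon,Fri,Tue,Wed) (Mon,Fri,Wed,Tue) (Tue,Mon,Wed,Fri) (Tue,Mon,Fri,Wed) (Tue,Wed,Mon,Fri) (Tue,Wed,Fri,Mon) (Tue,Fri,Mon,Wed) (Tue,Fri,Wed,Mon) (Wed,Mon,Tue,Fri) (Wed,Mon,Fri,Tue) (Wed,Tue,Mon,Fri) (Wed,Tue,Fri,Mon) (Wed,Fri,Mon,Tue) (Wed,Fri,Tue,Mon) — 18.
Build=Fri: (Mon,Tue,Wed,Thu) (Mon,Tue,Thu,Wed) (Mon,Wed,Tue,Thu) (Mon,Wed,Thu,Tue) (Mon,Thu,Tue,Wed) (Mon,Thu,Wed,Tue) (Tue,Mon,Wed,Thu) (Tue,Mon,Thu,Wed) (Tue,Wed,Mon,Thu) (Tue,Wed,Thu,Mon) (Tue,Thu,Mon,Wed) (Tue,Thu,Wed,Mon) (Wed,Mon,Tue,Thu) (Wed,Mon,Thu,Tue) (Wed,Tue,Mon,Thu) (Wed,Tue,Thu,Mon) (Wed,Thu,Mon,Tue) (Wed,Thu,Tue,Mon) (Thu,Mon,Tue,Wed) (Thu,Mon,Wed,Tue) (Thu,Tue,Mon,Wed) (Thu,Tue,Wed,Mon) (Thu,Wed,Mon,Tue) (Thu,Wed,Tue,Mon) — 24.
Summing: 6 + 12 + 18 + 24 = 60.

60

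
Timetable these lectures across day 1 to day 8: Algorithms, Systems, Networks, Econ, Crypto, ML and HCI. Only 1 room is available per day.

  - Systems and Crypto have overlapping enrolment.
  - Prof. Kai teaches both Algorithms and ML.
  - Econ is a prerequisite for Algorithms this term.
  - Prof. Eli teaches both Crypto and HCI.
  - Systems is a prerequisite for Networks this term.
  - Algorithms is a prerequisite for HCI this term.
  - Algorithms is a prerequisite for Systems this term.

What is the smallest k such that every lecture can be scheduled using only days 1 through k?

The precedence chain requires at least 4 distinct days.
With at most 1 per day and 7 lectures, at least 7 days are needed.
7 works (last occupied day: day 7): for example Systems -> day 3, HCI -> day 5, Crypto -> day 6, Algorithms -> day 2, Networks -> day 4, Econ -> day 1, ML -> day 7.

7 days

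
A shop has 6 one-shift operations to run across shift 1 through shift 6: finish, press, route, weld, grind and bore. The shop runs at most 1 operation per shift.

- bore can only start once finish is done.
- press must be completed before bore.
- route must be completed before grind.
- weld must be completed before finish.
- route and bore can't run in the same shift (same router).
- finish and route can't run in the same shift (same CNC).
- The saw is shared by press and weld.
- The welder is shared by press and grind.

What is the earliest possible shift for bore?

Precedence pushes bore to at least shift 3.
bore at shift 4 is achievable: route=shift 5; press=shift 3; finish=shift 2; weld=shift 1; grind=shift 6; bore=shift 4.
Nothing earlier works — the conflict and capacity constraints rule out every shift before shift 4.

shift 4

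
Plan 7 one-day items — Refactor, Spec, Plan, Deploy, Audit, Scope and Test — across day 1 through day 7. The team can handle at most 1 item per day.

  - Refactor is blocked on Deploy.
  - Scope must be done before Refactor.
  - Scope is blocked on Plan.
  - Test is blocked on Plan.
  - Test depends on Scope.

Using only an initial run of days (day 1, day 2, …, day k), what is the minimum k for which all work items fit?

7 days

The precedence chain requires at least 3 distinct days.
With at most 1 per day and 7 work items, at least 7 days are needed.
7 works (last occupied day: day 7): for example Deploy in day 3; Refactor in day 4; Test in day 5; Plan in day 1; Spec in day 6; Audit in day 7; Scope in day 2.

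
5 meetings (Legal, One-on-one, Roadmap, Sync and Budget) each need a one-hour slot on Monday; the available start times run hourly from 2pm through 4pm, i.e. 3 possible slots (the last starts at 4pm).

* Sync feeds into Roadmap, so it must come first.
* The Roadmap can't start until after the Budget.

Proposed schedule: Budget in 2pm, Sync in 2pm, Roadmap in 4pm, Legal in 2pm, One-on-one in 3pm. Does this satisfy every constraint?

Sync feeds into Roadmap, so it must come first — holds.
The Roadmap can't start until after the Budget — holds.

Yes, all constraints hold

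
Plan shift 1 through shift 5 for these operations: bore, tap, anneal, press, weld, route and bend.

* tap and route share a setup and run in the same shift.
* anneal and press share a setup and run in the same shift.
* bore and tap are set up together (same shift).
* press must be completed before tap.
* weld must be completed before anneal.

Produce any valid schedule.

route in shift 3, anneal in shift 2, bend in shift 1, weld in shift 1, tap in shift 3, press in shift 2, bore in shift 3

Checking: weld(shift 1) before anneal(shift 2); press(shift 2) before tap(shift 3); anneal = press = shift 2; tap = route = shift 3; bore = tap = shift 3.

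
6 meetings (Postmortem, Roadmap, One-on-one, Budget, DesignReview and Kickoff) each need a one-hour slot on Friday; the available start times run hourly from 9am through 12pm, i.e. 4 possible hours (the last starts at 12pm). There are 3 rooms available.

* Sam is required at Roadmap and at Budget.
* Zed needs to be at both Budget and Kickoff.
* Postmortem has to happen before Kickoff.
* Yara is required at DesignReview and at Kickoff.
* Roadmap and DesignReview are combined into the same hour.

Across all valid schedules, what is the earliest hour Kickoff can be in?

Precedence pushes Kickoff to at least 10am.
Kickoff at 10am is achievable: Roadmap=9am, Postmortem=9am, Kickoff=10am, One-on-one=10am, Budget=11am, DesignReview=9am.

10am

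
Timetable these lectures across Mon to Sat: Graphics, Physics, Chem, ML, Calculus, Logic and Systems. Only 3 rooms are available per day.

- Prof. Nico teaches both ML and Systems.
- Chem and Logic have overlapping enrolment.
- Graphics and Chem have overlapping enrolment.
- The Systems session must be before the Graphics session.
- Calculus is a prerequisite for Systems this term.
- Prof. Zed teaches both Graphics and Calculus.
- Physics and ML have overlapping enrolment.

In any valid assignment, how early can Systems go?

Precedence pushes Systems to at least Tue; downstream work caps Systems at Fri.
Systems at Tue is achievable: Chem in Mon, Logic in Tue, Graphics in Wed, Calculus in Mon, Physics in Mon, Systems in Tue, ML in Wed.

Tue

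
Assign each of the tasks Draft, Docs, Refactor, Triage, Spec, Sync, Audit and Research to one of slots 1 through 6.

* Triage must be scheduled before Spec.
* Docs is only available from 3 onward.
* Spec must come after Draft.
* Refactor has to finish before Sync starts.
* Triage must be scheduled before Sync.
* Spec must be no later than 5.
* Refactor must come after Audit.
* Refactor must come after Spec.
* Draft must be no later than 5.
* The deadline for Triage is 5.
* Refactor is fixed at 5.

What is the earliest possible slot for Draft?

1

Draft's own window allows nothing later than 5; downstream work caps Draft at 3.
Draft at 1 is achievable: Triage -> 1; Audit -> 1; Sync -> 6; Research -> 1; Draft -> 1; Refactor -> 5; Docs -> 3; Spec -> 2.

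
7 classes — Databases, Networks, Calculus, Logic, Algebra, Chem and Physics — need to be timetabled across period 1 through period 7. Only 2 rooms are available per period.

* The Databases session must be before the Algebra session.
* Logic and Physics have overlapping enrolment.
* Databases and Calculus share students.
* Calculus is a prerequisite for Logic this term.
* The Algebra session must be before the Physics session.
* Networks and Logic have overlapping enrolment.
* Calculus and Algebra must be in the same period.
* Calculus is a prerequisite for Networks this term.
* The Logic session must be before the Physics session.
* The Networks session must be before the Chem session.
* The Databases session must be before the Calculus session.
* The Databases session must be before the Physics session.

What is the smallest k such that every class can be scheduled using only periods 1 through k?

The precedence chain requires at least 4 distinct periods.
With at most 2 per period and 7 classes, at least 4 periods are needed.
Could 4 periods be enough, i.e. nothing placed later than period 4? No: Algebra must come after Databases (at period 1 or later) → {period 2, period 3, period 4}; Databases must come before Algebra (at period 4 or earlier) → {period 1, period 2, period 3}; Chem must come after Networks (at period 1 or later) → {period 2, period 3, period 4}; Networks must come before Chem (at period 4 or earlier) → {period 1, period 2, period 3}; Physics must come after Algebra (at period 2 or later) → {period 3, period 4}; Algebra must come before Physics (at period 4 or earlier) → {period 2, period 3}; Networks must come after Calculus (at period 1 or later) → {period 2, period 3}; Calculus must come before Networks (at period 3 or earlier) → {period 1, period 2}; Logic must come before Physics (at period 4 or earlier) → {period 1, period 2, period 3}; Calculus must come after Databases (at period 1 or later) → {period 2}; Logic must come after Calculus (at period 2 or later) → {period 3}; Algebra must be in the same period as Calculus (in {period 2}) → {period 2}; Networks can't share with Logic (period 3) → {period 2}; that puts Networks, Calculus and Algebra all in period 2 — more than 2 per period.
So 4 periods is not enough.
5 works (last occupied period: period 5): for example Physics=period 4; Chem=period 5; Calculus=period 2; Databases=period 1; Logic=period 3; Algebra=period 2; Networks=period 4.

5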